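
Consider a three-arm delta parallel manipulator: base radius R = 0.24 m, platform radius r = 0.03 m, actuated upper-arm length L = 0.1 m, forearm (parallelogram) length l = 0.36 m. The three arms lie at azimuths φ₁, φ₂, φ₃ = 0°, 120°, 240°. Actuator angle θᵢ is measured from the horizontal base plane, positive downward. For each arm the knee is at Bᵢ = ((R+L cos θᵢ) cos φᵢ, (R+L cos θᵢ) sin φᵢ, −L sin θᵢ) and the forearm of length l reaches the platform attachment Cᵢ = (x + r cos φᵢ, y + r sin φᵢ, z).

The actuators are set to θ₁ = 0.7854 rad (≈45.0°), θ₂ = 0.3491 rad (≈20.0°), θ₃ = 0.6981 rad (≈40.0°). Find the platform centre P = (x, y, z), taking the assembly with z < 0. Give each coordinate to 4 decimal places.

φ1=0.0°: virtual centre (0.2807, 0.0000, -0.0707), radius l
φ2=120.0°: virtual centre (-0.1520, 0.2632, -0.0342), radius l
centre 3 = (0.2866·cos240.0°, 0.2866·sin240.0°, -0.0643) = (-0.1433, -0.2482, -0.0643)
eliminate P² terms by subtracting sphere 1 from 2 and 3
[-0.8654 0.5265 0.0730]·P = 0.0098;  [-0.8480 -0.4964 0.0129]·P = 0.0025
det = 0.8761;  x = -0.0070+0.0491z,  y = 0.0070+-0.0580z
quadratic in z: (1.0058)z²+(0.1124)z+(-0.0418)=0, √Δ=0.4250 → z ∈ {-0.2671, 0.1554}; z = -0.2671 (taking z<0)
x = -0.0201, y = 0.0225

(-0.0201, 0.0225, -0.2671)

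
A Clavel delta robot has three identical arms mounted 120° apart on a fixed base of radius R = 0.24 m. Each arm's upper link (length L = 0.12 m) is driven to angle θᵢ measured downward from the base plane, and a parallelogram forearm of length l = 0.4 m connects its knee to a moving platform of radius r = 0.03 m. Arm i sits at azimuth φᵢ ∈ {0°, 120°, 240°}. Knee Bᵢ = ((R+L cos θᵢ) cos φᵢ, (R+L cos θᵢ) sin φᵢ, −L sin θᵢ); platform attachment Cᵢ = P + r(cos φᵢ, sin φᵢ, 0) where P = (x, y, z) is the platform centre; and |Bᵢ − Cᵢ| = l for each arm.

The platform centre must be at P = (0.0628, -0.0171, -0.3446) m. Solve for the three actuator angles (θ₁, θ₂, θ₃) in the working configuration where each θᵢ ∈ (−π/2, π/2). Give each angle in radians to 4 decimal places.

θ₁ = 0.3493, θ₂ = 1.0474, θ₃ = 0.8732

arm 1 (φ=0.0°): x'=0.0628, y'=-0.0171
  A cos θ + B sin θ = C:  0.1472·cos θ + -0.3446·sin θ = 0.0204
  θ1 = atan2(B,A) + arccos(C/0.3747) = 0.3493
φ2=120.0° → target in arm frame (-0.0462, -0.0458)
  A cos θ + B sin θ = C:  0.2562·cos θ + -0.3446·sin θ = -0.1704
  √(A²+B²)=0.4294;  θ2 = -0.9315+1.9788 ≈ 1.0474
φ3=240.0° → target in arm frame (-0.0166, 0.0629)
  A=0.2266, B=-0.3446, C=(l²−L²−A²−y'²−z²)/(2L)=-0.1186
  γ=atan2(-0.3446,0.2266)=-0.9891;  ψ=arccos(-0.2875)=1.8624;  θ3=γ+ψ≈0.8732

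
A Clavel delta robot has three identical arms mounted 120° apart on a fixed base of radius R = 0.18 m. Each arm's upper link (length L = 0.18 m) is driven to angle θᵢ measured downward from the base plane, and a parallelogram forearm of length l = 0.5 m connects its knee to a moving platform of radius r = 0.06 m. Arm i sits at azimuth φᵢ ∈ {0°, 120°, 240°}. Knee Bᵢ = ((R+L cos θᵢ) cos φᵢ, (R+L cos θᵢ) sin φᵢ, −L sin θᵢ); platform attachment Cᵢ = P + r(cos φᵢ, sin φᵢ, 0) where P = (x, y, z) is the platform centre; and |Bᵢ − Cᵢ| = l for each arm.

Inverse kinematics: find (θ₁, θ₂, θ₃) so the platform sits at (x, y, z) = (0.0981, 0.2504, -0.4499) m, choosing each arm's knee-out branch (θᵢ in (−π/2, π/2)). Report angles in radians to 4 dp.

θ₁ = 0.3491, θ₂ = 0.0873, θ₃ = 1.3961

φ1=0.0° → target in arm frame (0.0981, 0.2504)
  e−x'=0.0219;  (l²−L²−(e−x')²−y'²−z²)/2L = -0.1333
  θ1 = atan2(B,A) + arccos(C/0.4504) = 0.3491
φ2=120.0° → target in arm frame (0.1678, -0.2102)
  A=-0.0478, B=-0.4499, C=(l²−L²−A²−y'²−z²)/(2L)=-0.0868
  √(A²+B²)=0.4524;  θ2 = -1.6767+1.7639 ≈ 0.0873
φ3=240.0° → target in arm frame (-0.2659, -0.0402)
  A=0.3859, B=-0.4499, C=(l²−L²−A²−y'²−z²)/(2L)=-0.3760
  γ=atan2(-0.4499,0.3859)=-0.8618;  ψ=arccos(-0.6343)=2.2579;  θ3=γ+ψ≈1.3961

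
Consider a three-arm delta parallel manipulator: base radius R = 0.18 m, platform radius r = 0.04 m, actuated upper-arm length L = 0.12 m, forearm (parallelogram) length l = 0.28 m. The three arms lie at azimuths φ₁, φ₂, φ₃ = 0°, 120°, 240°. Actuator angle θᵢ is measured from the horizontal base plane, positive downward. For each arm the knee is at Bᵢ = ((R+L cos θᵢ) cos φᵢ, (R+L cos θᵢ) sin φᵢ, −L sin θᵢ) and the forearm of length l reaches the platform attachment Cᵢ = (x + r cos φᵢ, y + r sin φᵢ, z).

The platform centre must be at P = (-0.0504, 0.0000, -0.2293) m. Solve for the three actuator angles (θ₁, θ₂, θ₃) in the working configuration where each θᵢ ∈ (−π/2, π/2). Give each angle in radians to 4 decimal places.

arm 1 (φ=0.0°): x'=-0.0504, y'=0.0000
  A=0.1904, B=-0.2293, C=(l²−L²−A²−y'²−z²)/(2L)=-0.1035
  √(A²+B²)=0.2980;  θ1 = -0.8778+1.9253 ≈ 1.0475
rotate P by −φ2: (0.0252, 0.0436, -0.2293)
  e−x'=0.1148;  (l²−L²−(e−x')²−y'²−z²)/2L = -0.0153
  γ=atan2(-0.2293,0.1148)=-1.1066;  ψ=arccos(-0.0595)=1.6303;  θ2=γ+ψ≈0.5237
φ3=240.0° → target in arm frame (0.0252, -0.0436)
  A cos θ + B sin θ = C:  0.1148·cos θ + -0.2293·sin θ = -0.0153
  θ3 = atan2(B,A) + arccos(C/0.2564) = 0.5237

θ₁ = 1.0475, θ₂ = 0.5237, θ₃ = 0.5237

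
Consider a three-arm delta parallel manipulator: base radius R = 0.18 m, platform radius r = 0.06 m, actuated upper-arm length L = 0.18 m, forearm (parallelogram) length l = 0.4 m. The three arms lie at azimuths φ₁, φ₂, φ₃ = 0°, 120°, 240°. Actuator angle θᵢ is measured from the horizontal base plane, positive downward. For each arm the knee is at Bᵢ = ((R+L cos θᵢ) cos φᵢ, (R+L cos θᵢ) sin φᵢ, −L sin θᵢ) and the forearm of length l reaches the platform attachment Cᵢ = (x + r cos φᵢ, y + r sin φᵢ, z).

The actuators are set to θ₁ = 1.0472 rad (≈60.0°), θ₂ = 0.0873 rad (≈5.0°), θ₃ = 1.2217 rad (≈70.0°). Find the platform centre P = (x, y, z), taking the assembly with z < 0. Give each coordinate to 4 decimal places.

arm 1 at φ=0.0°: ρ1 = 0.2100;  S1 = (0.2100, 0.0000, -0.1559)
φ2=120.0°: virtual centre (-0.1497, 0.2592, -0.0157), radius l
φ3=240.0°: virtual centre (-0.0908, -0.1572, -0.1691), radius l
eliminate P² terms by subtracting sphere 1 from 2 and 3
plane₁₂: -0.7193x+0.5184y+0.2804z = 0.0214
Cramer: x(z) = -0.0060+0.1383z;  y(z) = 0.0331-0.3489z
quadratic in z: (1.1409)z²+(0.2289)z+(-0.0880)=0, √Δ=0.6737 → z ∈ {-0.3956, 0.1949}; z = -0.3956 (taking z<0)
x = -0.0607, y = 0.1711

(-0.0607, 0.1711, -0.3956)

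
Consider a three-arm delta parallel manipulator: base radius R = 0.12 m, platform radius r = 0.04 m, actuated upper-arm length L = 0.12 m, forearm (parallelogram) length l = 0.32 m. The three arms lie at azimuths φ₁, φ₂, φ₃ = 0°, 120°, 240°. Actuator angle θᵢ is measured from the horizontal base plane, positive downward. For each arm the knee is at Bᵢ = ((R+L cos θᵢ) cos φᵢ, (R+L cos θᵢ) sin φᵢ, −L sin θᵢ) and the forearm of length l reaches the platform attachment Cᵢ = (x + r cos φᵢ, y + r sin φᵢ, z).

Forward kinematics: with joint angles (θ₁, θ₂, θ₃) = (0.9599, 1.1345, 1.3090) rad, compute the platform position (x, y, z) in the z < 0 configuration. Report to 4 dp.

(0.0383, 0.0229, -0.3977)

φ1=0.0°: virtual centre (0.1488, 0.0000, -0.0983), radius l
φ2=120.0°: virtual centre (-0.0654, 0.1132, -0.1088), radius l
φ3=240.0°: virtual centre (-0.0555, -0.0962, -0.1159), radius l
eliminate P² terms by subtracting sphere 1 from 2 and 3
[-0.4284 0.2264 -0.0209]·P = -0.0029;  [-0.4087 -0.1924 -0.0352]·P = -0.0060
det = 0.1749;  x = 0.0110+-0.0686z,  y = 0.0080+-0.0374z
quadratic in z: (1.0061)z²+(0.2149)z+(-0.0737)=0, √Δ=0.5854 → z ∈ {-0.3977, 0.1841}; z = -0.3977 (taking z<0)
x = 0.0383, y = 0.0229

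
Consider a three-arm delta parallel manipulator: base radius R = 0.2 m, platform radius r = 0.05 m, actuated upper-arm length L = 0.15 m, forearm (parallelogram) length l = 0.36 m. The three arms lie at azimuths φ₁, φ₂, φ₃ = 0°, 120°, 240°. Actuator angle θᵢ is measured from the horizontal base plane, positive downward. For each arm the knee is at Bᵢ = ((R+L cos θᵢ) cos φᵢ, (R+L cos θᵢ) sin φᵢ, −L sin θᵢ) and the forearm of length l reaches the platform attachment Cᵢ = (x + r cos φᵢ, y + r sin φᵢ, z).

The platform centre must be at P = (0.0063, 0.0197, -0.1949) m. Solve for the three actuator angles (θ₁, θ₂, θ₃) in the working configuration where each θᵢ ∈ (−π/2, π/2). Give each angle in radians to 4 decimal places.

arm 1 (φ=0.0°): x'=0.0063, y'=0.0197
  A=0.1437, B=-0.1949, C=(l²−L²−A²−y'²−z²)/(2L)=0.1603
  √(A²+B²)=0.2421;  θ1 = -0.9355+0.8476 ≈ -0.0879
arm 2 (φ=120.0°): x'=0.0139, y'=-0.0153
  A=0.1361, B=-0.1949, C=(l²−L²−A²−y'²−z²)/(2L)=0.1679
  √(A²+B²)=0.2377;  θ2 = -0.9612+0.7867 ≈ -0.1745
arm 3 (φ=240.0°): x'=-0.0202, y'=-0.0044
  e−x'=0.1702;  (l²−L²−(e−x')²−y'²−z²)/2L = 0.1337
  θ3 = atan2(B,A) + arccos(C/0.2588) = 0.1747

θ₁ = -0.0879, θ₂ = -0.1745, θ₃ = 0.1747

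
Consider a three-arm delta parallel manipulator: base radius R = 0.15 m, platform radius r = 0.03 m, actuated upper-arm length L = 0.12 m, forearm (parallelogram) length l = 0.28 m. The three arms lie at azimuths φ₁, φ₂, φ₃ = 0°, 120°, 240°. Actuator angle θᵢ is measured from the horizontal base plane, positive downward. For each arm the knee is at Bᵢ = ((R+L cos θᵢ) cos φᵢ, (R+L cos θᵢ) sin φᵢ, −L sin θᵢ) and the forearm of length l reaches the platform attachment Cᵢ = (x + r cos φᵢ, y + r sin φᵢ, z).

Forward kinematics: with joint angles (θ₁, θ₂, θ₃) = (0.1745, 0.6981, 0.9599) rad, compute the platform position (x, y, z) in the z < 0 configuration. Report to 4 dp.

O1 = (0.2382·cos0.0°, 0.2382·sin0.0°, -0.0208) = (0.2382, 0.0000, -0.0208)
φ2=120.0°: virtual centre (-0.1060, 0.1835, -0.0771), radius l
φ3=240.0°: virtual centre (-0.0944, -0.1635, -0.0983), radius l
eliminate P² terms by subtracting sphere 1 from 2 and 3
[-0.6883 0.3671 -0.1126]·P = -0.0063;  [-0.6652 -0.3271 -0.1549]·P = -0.0118
Cramer: x(z) = 0.0137-0.1997z;  y(z) = 0.0084-0.0676z
sphere 1 gives Az²+Bz+C=0 with A=1.0444, B=0.1302, C=-0.0275;  B²−4AC=0.1318;  roots -0.2361, 0.1115;  negative root z = -0.2361
x = 0.0608, y = 0.0244

(0.0608, 0.0244, -0.2361)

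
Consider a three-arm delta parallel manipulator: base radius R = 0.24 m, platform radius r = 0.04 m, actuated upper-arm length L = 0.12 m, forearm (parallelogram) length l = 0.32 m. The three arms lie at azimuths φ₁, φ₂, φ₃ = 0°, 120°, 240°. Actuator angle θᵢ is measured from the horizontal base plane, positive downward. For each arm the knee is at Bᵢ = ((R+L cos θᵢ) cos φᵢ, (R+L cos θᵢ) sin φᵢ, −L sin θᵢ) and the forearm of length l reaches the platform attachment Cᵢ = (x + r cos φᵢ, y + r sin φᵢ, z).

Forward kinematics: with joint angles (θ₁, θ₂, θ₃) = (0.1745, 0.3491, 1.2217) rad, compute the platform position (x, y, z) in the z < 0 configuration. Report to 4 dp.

arm 1 at φ=0.0°: ρ1 = 0.3182;  S1 = (0.3182, 0.0000, -0.0208)
arm 2 at φ=120.0°: ρ2 = 0.3128;  S2 = (-0.1564, 0.2709, -0.0410)
S3 = (0.2410·cos240.0°, 0.2410·sin240.0°, -0.1128) = (-0.1205, -0.2088, -0.1128)
subtract pairs → two planes through P
linear system: -0.9491x+0.5417y = -0.0022−-0.0404z; -0.8774x+-0.4175y = -0.0309−-0.1839z
Cramer: x(z) = 0.0202-0.1336z;  y(z) = 0.0314-0.1595z
sphere 1 gives Az²+Bz+C=0 with A=1.0433, B=0.1113, C=-0.0122;  B²−4AC=0.0633;  roots -0.1739, 0.0672;  negative root z = -0.1739
x = 0.0435, y = 0.0592

(0.0435, 0.0592, -0.1739)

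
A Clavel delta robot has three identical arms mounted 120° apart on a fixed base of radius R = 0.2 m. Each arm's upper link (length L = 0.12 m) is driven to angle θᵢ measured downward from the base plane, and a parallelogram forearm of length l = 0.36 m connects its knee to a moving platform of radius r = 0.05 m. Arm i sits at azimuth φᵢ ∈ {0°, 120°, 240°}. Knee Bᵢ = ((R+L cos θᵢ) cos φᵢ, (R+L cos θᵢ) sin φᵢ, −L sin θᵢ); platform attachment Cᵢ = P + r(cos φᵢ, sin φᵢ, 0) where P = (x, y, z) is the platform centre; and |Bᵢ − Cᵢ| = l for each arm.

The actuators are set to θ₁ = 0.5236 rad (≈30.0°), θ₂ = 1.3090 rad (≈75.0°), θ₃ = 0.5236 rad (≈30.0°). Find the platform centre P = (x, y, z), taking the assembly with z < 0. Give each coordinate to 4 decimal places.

(0.0489, -0.0847, -0.3435)

arm 1 at φ=0.0°: ρ1 = 0.2539;  centre 1 = (0.2539, 0.0000, -0.0600)
arm 2 at φ=120.0°: ρ2 = 0.1811;  centre 2 = (-0.0905, 0.1568, -0.1159)
φ3=240.0°: virtual centre (-0.1270, -0.2199, -0.0600), radius l
|centre ₂|²−|centre ₁|² = -0.0219;  |centre ₃|²−|centre ₁|² = 0.0000
linear system: -0.6889x+0.3136y = -0.0219−-0.1118z; -0.7618x+-0.4398y = 0.0000−0.0000z
Cramer: x(z) = 0.0177-0.0908z;  y(z) = -0.0307+0.1572z
sphere 1 gives Az²+Bz+C=0 with A=1.0329, B=0.1532, C=-0.0693;  B²−4AC=0.3097;  roots -0.3435, 0.1952;  negative root z = -0.3435
x = 0.0489, y = -0.0847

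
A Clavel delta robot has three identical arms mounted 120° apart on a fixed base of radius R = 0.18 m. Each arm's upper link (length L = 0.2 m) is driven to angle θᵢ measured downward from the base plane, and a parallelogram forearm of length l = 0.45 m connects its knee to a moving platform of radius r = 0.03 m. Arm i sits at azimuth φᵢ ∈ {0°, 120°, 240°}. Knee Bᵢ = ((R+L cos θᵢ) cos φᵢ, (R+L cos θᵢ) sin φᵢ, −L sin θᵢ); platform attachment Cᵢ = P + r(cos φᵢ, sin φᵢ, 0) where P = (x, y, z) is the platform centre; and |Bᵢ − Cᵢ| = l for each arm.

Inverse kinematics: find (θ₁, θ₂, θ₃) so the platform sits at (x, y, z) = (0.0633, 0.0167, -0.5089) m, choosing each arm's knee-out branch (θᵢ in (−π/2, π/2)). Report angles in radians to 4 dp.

arm 1 (φ=0.0°): x'=0.0633, y'=0.0167
  A cos θ + B sin θ = C:  0.0867·cos θ + -0.5089·sin θ = -0.2607
  θ1 = atan2(B,A) + arccos(C/0.5162) = 0.6981
rotate P by −φ2: (-0.0172, -0.0632, -0.5089)
  e−x'=0.1672;  (l²−L²−(e−x')²−y'²−z²)/2L = -0.3211
  θ2 = atan2(B,A) + arccos(C/0.5357) = 0.9601
φ3=240.0° → target in arm frame (-0.0461, 0.0465)
  A cos θ + B sin θ = C:  0.1961·cos θ + -0.5089·sin θ = -0.3427
  θ3 = atan2(B,A) + arccos(C/0.5454) = 1.0474

θ₁ = 0.6981, θ₂ = 0.9601, θ₃ = 1.0474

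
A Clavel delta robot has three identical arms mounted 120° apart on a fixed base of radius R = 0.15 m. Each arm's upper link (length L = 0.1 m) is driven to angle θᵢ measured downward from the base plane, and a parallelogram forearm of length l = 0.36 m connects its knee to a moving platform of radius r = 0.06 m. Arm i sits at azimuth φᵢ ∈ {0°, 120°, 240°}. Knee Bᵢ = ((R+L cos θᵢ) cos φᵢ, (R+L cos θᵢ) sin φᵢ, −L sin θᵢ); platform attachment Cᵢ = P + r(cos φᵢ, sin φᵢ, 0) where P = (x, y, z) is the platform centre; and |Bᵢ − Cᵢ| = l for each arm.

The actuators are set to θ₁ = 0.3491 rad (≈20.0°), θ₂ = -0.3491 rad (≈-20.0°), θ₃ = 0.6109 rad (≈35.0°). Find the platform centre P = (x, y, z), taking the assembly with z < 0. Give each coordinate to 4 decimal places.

φ1=0.0°: virtual centre (0.1840, 0.0000, -0.0342), radius l
arm 2 at φ=120.0°: e+L cos θ2 = 0.1840;  S2 = (-0.0920, 0.1593, 0.0342)
φ3=240.0°: virtual centre (-0.0860, -0.1489, -0.0574), radius l
eliminate P² terms by subtracting sphere 1 from 2 and 3
plane₁₂: -0.5519x+0.3186y+0.1368z = 0.0000
det = 0.3364;  x = 0.0021+0.0773z,  y = 0.0036+-0.2956z
sphere 1 gives Az²+Bz+C=0 with A=1.0933, B=0.0382, C=-0.0953;  B²−4AC=0.4183;  roots -0.3133, 0.2783;  negative root z = -0.3133
x = -0.0221, y = 0.0962

(-0.0221, 0.0962, -0.3133)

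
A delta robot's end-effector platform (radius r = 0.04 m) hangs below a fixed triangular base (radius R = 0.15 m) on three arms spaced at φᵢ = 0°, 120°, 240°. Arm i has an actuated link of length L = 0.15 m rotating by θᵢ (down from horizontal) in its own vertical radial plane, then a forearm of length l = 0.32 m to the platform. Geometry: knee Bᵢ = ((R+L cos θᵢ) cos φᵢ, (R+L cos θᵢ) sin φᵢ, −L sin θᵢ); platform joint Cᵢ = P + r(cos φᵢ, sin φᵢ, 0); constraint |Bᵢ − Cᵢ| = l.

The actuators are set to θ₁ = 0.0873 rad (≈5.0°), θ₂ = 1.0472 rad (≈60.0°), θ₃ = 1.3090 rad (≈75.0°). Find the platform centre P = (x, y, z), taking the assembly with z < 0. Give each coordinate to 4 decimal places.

(0.1434, 0.0387, -0.3088)

φ1=0.0°: virtual centre (0.2594, 0.0000, -0.0131), radius l
arm 2 at φ=120.0°: e+L cos θ2 = 0.1850;  centre 2 = (-0.0925, 0.1602, -0.1299)
φ3=240.0°: virtual centre (-0.0744, -0.1289, -0.1449), radius l
subtract pairs → two planes through P
[-0.7039 0.3204 -0.2337]·P = -0.0164;  [-0.6677 -0.2578 -0.2636]·P = -0.0243
det = 0.3954;  x = 0.0304+-0.3660z,  y = 0.0157+-0.0747z
quadratic in z: (1.1395)z²+(0.1915)z+(-0.0495)=0, √Δ=0.5123 → z ∈ {-0.3088, 0.1408}; z = -0.3088 (taking z<0)
x = 0.1434, y = 0.0387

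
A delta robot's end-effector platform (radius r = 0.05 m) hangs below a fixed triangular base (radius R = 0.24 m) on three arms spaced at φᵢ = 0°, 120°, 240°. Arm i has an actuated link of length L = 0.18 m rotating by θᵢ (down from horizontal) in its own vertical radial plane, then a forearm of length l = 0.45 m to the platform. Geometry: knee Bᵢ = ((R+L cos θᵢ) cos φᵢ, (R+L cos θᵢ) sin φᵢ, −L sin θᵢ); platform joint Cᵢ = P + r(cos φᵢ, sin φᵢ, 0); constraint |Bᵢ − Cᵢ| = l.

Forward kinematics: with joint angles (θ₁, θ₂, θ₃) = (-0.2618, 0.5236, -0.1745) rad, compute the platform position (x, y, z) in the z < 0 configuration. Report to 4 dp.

(0.0400, -0.0584, -0.2604)

φ1=0.0°: virtual centre (0.3639, 0.0000, 0.0466), radius l
arm 2 at φ=120.0°: ρ2 = 0.3459;  S2 = (-0.1729, 0.2995, -0.0900)
φ3=240.0°: virtual centre (-0.1836, -0.3181, 0.0313), radius l
|S₂|²−|S₁|² = -0.0068;  |S₃|²−|S₁|² = 0.0013
[-1.0736 0.5991 -0.2732]·P = -0.0068;  [-1.0950 -0.6361 -0.0307]·P = 0.0013
det = 1.3390;  x = 0.0027+-0.1435z,  y = -0.0066+0.1988z
into |P−S₁|² = l²: 1.0601z² + 0.0079z + -0.0698 = 0;  Δ = 0.2961;  z = -0.2604 or 0.2530 → z<0 root = -0.2604
x = 0.0400, y = -0.0584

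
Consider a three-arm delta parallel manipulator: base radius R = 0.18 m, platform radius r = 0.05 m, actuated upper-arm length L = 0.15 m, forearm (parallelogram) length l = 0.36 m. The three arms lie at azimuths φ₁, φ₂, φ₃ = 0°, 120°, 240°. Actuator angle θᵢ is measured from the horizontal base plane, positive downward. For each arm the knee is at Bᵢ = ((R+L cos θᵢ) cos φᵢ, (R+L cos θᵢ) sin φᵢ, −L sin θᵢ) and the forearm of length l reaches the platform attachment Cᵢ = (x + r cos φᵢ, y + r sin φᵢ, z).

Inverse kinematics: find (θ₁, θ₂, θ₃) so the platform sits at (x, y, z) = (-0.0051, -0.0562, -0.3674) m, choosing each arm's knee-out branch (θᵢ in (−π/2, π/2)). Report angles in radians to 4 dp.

arm 1 (φ=0.0°): x'=-0.0051, y'=-0.0562
  A cos θ + B sin θ = C:  0.1351·cos θ + -0.3674·sin θ = -0.1643
  √(A²+B²)=0.3915;  θ1 = -1.2184+2.0040 ≈ 0.7855
rotate P by −φ2: (-0.0461, 0.0325, -0.3674)
  A cos θ + B sin θ = C:  0.1761·cos θ + -0.3674·sin θ = -0.1999
  θ2 = atan2(B,A) + arccos(C/0.4074) = 0.9597
rotate P by −φ3: (0.0512, 0.0237, -0.3674)
  e−x'=0.0788;  (l²−L²−(e−x')²−y'²−z²)/2L = -0.1155
  γ=atan2(-0.3674,0.0788)=-1.3596;  ψ=arccos(-0.3074)=1.8832;  θ3=γ+ψ≈0.5237

θ₁ = 0.7855, θ₂ = 0.9597, θ₃ = 0.5237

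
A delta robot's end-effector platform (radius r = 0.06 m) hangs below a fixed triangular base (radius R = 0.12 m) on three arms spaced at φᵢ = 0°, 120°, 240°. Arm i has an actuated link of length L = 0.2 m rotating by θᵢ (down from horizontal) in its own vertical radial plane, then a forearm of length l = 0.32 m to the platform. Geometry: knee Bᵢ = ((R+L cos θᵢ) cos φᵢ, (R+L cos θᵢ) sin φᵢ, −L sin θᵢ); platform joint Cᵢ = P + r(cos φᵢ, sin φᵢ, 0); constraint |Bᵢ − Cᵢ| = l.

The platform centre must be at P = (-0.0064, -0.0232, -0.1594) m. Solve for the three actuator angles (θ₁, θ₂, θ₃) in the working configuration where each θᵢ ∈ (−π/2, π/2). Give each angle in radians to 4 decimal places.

arm 1 (φ=0.0°): x'=-0.0064, y'=-0.0232
  e−x'=0.0664;  (l²−L²−(e−x')²−y'²−z²)/2L = 0.0801
  γ=atan2(-0.1594,0.0664)=-1.1761;  ψ=arccos(0.4639)=1.0884;  θ1=γ+ψ≈-0.0877
arm 2 (φ=120.0°): x'=-0.0169, y'=0.0171
  e−x'=0.0769;  (l²−L²−(e−x')²−y'²−z²)/2L = 0.0770
  √(A²+B²)=0.1770;  θ2 = -1.1213+1.1209 ≈ -0.0005
arm 3 (φ=240.0°): x'=0.0233, y'=0.0061
  A cos θ + B sin θ = C:  0.0367·cos θ + -0.1594·sin θ = 0.0890
  θ3 = atan2(B,A) + arccos(C/0.1636) = -0.3491

θ₁ = -0.0877, θ₂ = -0.0005, θ₃ = -0.3491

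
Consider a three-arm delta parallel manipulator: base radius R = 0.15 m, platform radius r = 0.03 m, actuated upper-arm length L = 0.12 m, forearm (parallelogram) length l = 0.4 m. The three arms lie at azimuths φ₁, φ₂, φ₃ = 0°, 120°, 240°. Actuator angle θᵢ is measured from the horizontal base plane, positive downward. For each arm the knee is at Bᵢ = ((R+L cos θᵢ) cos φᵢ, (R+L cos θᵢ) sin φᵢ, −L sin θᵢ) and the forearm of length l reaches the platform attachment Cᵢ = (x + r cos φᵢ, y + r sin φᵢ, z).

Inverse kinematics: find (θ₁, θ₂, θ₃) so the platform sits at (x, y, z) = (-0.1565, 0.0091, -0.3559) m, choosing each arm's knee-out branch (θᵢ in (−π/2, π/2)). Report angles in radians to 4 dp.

θ₁ = 1.2221, θ₂ = 0.0875, θ₃ = 0.1751

φ1=0.0° → target in arm frame (-0.1565, 0.0091)
  A cos θ + B sin θ = C:  0.2765·cos θ + -0.3559·sin θ = -0.2400
  θ1 = atan2(B,A) + arccos(C/0.4507) = 1.2221
φ2=120.0° → target in arm frame (0.0861, 0.1310)
  A=0.0339, B=-0.3559, C=(l²−L²−A²−y'²−z²)/(2L)=0.0026
  γ=atan2(-0.3559,0.0339)=-1.4759;  ψ=arccos(0.0074)=1.5634;  θ2=γ+ψ≈0.0875
rotate P by −φ3: (0.0704, -0.1401, -0.3559)
  A=0.0496, B=-0.3559, C=(l²−L²−A²−y'²−z²)/(2L)=-0.0131
  γ=atan2(-0.3559,0.0496)=-1.4322;  ψ=arccos(-0.0365)=1.6073;  θ3=γ+ψ≈0.1751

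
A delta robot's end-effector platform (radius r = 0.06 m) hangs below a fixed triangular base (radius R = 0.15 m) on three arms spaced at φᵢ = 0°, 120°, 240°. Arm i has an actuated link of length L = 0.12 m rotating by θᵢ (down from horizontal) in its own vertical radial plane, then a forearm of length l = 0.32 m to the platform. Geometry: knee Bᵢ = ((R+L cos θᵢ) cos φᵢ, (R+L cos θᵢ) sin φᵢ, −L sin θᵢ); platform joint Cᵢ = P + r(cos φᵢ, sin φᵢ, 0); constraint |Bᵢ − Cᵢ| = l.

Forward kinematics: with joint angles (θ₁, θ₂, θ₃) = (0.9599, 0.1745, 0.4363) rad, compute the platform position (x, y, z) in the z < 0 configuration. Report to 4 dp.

(-0.0872, 0.0268, -0.3011)

S1 = (0.1588·cos0.0°, 0.1588·sin0.0°, -0.0983) = (0.1588, 0.0000, -0.0983)
S2 = (0.2082·cos120.0°, 0.2082·sin120.0°, -0.0208) = (-0.1041, 0.1803, -0.0208)
φ3=240.0°: virtual centre (-0.0994, -0.1721, -0.0507), radius l
subtract pairs → two planes through P
[-0.5258 0.3606 0.1549]·P = 0.0089;  [-0.5164 -0.3443 0.0952]·P = 0.0072
det = 0.3672;  x = -0.0154+0.2387z,  y = 0.0022+-0.0816z
into |P−S₁|² = l²: 1.0636z² + 0.1131z + -0.0624 = 0;  Δ = 0.2782;  z = -0.3011 or 0.1948 → z<0 root = -0.3011
x = -0.0872, y = 0.0268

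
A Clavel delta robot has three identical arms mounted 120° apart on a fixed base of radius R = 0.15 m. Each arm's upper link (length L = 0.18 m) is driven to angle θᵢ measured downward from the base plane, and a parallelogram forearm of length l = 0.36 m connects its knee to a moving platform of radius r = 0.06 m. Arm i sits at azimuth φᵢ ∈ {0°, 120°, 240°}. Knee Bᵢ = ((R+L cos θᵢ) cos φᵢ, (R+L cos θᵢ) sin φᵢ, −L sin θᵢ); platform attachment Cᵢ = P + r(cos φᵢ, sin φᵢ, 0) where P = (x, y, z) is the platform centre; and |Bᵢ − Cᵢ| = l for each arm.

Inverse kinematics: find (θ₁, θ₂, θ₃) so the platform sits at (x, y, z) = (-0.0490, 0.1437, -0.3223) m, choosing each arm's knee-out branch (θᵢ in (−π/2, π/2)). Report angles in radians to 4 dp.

θ₁ = 0.7853, θ₂ = -0.0874, θ₃ = 0.9599

φ1=0.0° → target in arm frame (-0.0490, 0.1437)
  e−x'=0.1390;  (l²−L²−(e−x')²−y'²−z²)/2L = -0.1296
  √(A²+B²)=0.3510;  θ1 = -1.1636+1.9489 ≈ 0.7853
φ2=120.0° → target in arm frame (0.1489, -0.0294)
  e−x'=-0.0589;  (l²−L²−(e−x')²−y'²−z²)/2L = -0.0306
  γ=atan2(-0.3223,-0.0589)=-1.7517;  ψ=arccos(-0.0934)=1.6643;  θ2=γ+ψ≈-0.0874
arm 3 (φ=240.0°): x'=-0.0999, y'=-0.1143
  A cos θ + B sin θ = C:  0.1899·cos θ + -0.3223·sin θ = -0.1551
  √(A²+B²)=0.3741;  θ3 = -1.0382+1.9981 ≈ 0.9599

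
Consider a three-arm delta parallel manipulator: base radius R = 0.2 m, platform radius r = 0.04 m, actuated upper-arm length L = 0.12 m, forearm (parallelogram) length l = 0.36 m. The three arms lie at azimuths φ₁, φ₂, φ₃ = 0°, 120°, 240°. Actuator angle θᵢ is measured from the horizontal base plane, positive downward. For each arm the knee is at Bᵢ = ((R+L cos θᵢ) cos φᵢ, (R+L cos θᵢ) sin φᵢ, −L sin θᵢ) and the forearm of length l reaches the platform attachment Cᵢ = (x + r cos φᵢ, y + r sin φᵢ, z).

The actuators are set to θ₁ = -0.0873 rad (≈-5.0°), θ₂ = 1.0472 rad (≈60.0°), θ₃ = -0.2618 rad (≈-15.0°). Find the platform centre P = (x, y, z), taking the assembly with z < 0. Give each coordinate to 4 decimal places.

S1 = (0.2795·cos0.0°, 0.2795·sin0.0°, 0.0105) = (0.2795, 0.0000, 0.0105)
φ2=120.0°: virtual centre (-0.1100, 0.1905, -0.1039), radius l
S3 = (0.2759·cos240.0°, 0.2759·sin240.0°, 0.0311) = (-0.1380, -0.2389, 0.0311)
eliminate P² terms by subtracting sphere 1 from 2 and 3
plane₁₂: -0.7791x+0.3811y+-0.2288z = -0.0191
det = 0.6905;  x = 0.0138+-0.1356z,  y = -0.0217+0.3231z
sphere 1 gives Az²+Bz+C=0 with A=1.1228, B=0.0371, C=-0.0584;  B²−4AC=0.2637;  roots -0.2452, 0.2122;  negative root z = -0.2452
x = 0.0471, y = -0.1010

(0.0471, -0.1010, -0.2452)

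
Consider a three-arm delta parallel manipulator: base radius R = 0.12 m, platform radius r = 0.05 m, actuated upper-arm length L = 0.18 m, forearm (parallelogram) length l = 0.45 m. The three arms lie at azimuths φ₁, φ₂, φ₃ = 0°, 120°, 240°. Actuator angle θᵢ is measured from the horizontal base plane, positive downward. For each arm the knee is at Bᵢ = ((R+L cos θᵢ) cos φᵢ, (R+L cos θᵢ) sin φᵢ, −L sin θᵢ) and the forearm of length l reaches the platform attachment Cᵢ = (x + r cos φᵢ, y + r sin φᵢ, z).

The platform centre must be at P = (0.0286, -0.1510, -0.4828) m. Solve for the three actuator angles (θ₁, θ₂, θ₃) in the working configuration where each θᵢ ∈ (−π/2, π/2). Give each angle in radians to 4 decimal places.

θ₁ = 0.6110, θ₂ = 1.0473, θ₃ = 0.3493

rotate P by −φ1: (0.0286, -0.1510, -0.4828)
  A cos θ + B sin θ = C:  0.0414·cos θ + -0.4828·sin θ = -0.2431
  θ1 = atan2(B,A) + arccos(C/0.4846) = 0.6110
rotate P by −φ2: (-0.1451, 0.0507, -0.4828)
  e−x'=0.2151;  (l²−L²−(e−x')²−y'²−z²)/2L = -0.3106
  √(A²+B²)=0.5285;  θ2 = -1.1517+2.1990 ≈ 1.0473
rotate P by −φ3: (0.1165, 0.1003, -0.4828)
  A cos θ + B sin θ = C:  -0.0465·cos θ + -0.4828·sin θ = -0.2089
  √(A²+B²)=0.4850;  θ3 = -1.6668+2.0161 ≈ 0.3493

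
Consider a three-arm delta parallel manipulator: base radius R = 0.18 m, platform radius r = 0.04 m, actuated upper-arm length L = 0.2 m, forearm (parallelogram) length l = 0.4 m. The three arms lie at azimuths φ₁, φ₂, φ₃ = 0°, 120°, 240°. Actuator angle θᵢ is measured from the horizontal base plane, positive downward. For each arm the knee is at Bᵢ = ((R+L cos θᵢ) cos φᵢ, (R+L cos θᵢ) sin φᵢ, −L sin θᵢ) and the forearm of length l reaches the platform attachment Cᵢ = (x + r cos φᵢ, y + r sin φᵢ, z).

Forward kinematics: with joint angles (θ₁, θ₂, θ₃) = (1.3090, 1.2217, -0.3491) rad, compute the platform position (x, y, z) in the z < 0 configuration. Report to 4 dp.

(-0.1330, -0.1958, -0.3205)

O1 = (0.1918·cos0.0°, 0.1918·sin0.0°, -0.1932) = (0.1918, 0.0000, -0.1932)
φ2=120.0°: virtual centre (-0.1042, 0.1805, -0.1879), radius l
arm 3 at φ=240.0°: (R−r)+L cos θ3 = 0.3279;  O3 = (-0.1640, -0.2840, 0.0684)
subtract pairs → two planes through P
[-0.5919 0.3610 0.0105]·P = 0.0047;  [-0.7115 -0.5680 0.5232]·P = 0.0381
Cramer: x(z) = -0.0277+0.3285z;  y(z) = -0.0325+0.5096z
sphere 1 gives Az²+Bz+C=0 with A=1.3676, B=0.2091, C=-0.0735;  B²−4AC=0.4457;  roots -0.3205, 0.1676;  negative root z = -0.3205
x = -0.1330, y = -0.1958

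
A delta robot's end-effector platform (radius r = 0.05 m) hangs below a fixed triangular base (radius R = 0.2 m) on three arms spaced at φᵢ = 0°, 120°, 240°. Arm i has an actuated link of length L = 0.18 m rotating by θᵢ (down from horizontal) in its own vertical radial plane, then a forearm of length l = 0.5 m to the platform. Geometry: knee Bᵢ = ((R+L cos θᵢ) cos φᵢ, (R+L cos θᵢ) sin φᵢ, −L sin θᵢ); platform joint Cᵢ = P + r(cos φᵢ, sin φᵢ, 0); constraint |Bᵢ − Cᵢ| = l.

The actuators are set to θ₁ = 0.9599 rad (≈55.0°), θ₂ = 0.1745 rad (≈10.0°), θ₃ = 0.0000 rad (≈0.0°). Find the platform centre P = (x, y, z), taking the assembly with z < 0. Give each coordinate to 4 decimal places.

φ1=0.0°: virtual centre (0.2532, 0.0000, -0.1474), radius l
φ2=120.0°: virtual centre (-0.1636, 0.2834, -0.0313), radius l
arm 3 at φ=240.0°: e+L cos θ3 = 0.3300;  O3 = (-0.1650, -0.2858, 0.0000)
eliminate P² terms by subtracting sphere 1 from 2 and 3
[-0.8338 0.5668 0.2324]·P = 0.0222;  [-0.8365 -0.5716 0.2949]·P = 0.0230
det = 0.9507;  x = -0.0271+0.3155z,  y = -0.0007+0.0541z
sphere 1 gives Az²+Bz+C=0 with A=1.1025, B=0.1179, C=-0.1497;  B²−4AC=0.6740;  roots -0.4258, 0.3188;  negative root z = -0.4258
x = -0.1614, y = -0.0237

(-0.1614, -0.0237, -0.4258)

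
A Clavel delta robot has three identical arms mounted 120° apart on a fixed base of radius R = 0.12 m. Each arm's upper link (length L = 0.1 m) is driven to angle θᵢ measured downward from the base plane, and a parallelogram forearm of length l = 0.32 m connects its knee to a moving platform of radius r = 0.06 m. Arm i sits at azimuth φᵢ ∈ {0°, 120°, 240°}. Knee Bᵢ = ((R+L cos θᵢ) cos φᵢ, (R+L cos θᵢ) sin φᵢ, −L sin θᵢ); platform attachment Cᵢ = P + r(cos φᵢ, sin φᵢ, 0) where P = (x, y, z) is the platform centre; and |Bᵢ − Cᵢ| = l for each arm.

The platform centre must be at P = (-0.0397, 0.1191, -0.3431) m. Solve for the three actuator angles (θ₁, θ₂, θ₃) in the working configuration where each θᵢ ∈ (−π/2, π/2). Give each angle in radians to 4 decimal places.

rotate P by −φ1: (-0.0397, 0.1191, -0.3431)
  e−x'=0.0997;  (l²−L²−(e−x')²−y'²−z²)/2L = -0.2472
  θ1 = atan2(B,A) + arccos(C/0.3573) = 1.0469
arm 2 (φ=120.0°): x'=0.1230, y'=-0.0252
  A=-0.0630, B=-0.3431, C=(l²−L²−A²−y'²−z²)/(2L)=-0.1496
  θ2 = atan2(B,A) + arccos(C/0.3488) = 0.2616
rotate P by −φ3: (-0.0833, -0.0939, -0.3431)
  e−x'=0.1433;  (l²−L²−(e−x')²−y'²−z²)/2L = -0.2734
  θ3 = atan2(B,A) + arccos(C/0.3718) = 1.2216

θ₁ = 1.0469, θ₂ = 0.2616, θ₃ = 1.2216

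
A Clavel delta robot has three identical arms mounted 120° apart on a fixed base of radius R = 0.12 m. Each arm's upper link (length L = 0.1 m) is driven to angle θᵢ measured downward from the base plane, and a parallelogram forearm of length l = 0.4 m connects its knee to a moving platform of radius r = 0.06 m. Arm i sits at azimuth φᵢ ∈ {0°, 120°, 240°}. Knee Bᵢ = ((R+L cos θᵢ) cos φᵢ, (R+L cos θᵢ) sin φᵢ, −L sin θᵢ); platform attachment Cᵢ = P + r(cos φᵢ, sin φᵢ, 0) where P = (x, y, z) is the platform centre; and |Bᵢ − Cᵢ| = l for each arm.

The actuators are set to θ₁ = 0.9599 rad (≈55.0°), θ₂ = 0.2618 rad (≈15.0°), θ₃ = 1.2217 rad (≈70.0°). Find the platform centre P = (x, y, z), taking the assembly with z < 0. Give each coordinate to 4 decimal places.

(-0.0326, 0.1452, -0.4231)

φ1=0.0°: virtual centre (0.1174, 0.0000, -0.0819), radius l
arm 2 at φ=120.0°: ρ2 = 0.1566;  S2 = (-0.0783, 0.1356, -0.0259)
arm 3 at φ=240.0°: ρ3 = 0.0942;  S3 = (-0.0471, -0.0816, -0.0940)
|S₂|²−|S₁|² = 0.0047;  |S₃|²−|S₁|² = -0.0028
plane₁₂: -0.3913x+0.2712y+0.1121z = 0.0047
det = 0.1531;  x = -0.0001+0.0767z,  y = 0.0172+-0.3025z
quadratic in z: (1.0974)z²+(0.1354)z+(-0.1392)=0, √Δ=0.7933 → z ∈ {-0.4231, 0.2998}; z = -0.4231 (taking z<0)
x = -0.0326, y = 0.1452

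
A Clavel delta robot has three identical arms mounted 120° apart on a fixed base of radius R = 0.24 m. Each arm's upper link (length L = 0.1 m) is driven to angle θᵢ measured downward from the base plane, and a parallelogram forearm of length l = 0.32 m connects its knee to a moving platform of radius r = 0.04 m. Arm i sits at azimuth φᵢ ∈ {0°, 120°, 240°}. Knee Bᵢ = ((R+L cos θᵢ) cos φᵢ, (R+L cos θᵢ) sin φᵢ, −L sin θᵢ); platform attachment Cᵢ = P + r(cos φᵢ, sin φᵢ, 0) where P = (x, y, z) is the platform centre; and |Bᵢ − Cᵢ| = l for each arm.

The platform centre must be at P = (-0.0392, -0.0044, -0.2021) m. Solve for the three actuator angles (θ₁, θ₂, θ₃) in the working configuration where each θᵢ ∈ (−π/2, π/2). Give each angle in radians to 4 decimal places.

θ₁ = 0.9601, θ₂ = 0.4362, θ₃ = 0.3491

φ1=0.0° → target in arm frame (-0.0392, -0.0044)
  e−x'=0.2392;  (l²−L²−(e−x')²−y'²−z²)/2L = -0.0284
  θ1 = atan2(B,A) + arccos(C/0.3131) = 0.9601
arm 2 (φ=120.0°): x'=0.0158, y'=0.0361
  A=0.1842, B=-0.2021, C=(l²−L²−A²−y'²−z²)/(2L)=0.0816
  √(A²+B²)=0.2735;  θ2 = -0.8317+1.2679 ≈ 0.4362
rotate P by −φ3: (0.0234, -0.0317, -0.2021)
  A cos θ + B sin θ = C:  0.1766·cos θ + -0.2021·sin θ = 0.0968
  θ3 = atan2(B,A) + arccos(C/0.2684) = 0.3491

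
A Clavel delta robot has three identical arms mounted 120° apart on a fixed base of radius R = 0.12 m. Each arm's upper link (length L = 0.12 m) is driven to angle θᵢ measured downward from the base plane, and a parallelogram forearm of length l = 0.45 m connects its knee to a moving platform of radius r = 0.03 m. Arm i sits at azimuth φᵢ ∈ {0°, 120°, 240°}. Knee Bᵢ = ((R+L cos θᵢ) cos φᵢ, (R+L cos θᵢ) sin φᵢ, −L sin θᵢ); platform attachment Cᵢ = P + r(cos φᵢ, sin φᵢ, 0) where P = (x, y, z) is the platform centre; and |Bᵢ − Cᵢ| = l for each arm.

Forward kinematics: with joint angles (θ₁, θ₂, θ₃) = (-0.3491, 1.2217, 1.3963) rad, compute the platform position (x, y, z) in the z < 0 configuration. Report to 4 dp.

arm 1 at φ=0.0°: e+L cos θ1 = 0.2028;  centre 1 = (0.2028, 0.0000, 0.0410)
centre 2 = (0.1310·cos120.0°, 0.1310·sin120.0°, -0.1128) = (-0.0655, 0.1135, -0.1128)
φ3=240.0°: virtual centre (-0.0554, -0.0960, -0.1182), radius l
subtract pairs → two planes through P
linear system: -0.5366x+0.2270y = -0.0129−-0.3076z; -0.5164x+-0.1920y = -0.0165−-0.3184z
Cramer: x(z) = 0.0283-0.5964z;  y(z) = 0.0101-0.0546z
sphere 1 gives Az²+Bz+C=0 with A=1.3587, B=0.1249, C=-0.1703;  B²−4AC=0.9410;  roots -0.4030, 0.3110;  negative root z = -0.4030
x = 0.2686, y = 0.0321

(0.2686, 0.0321, -0.4030)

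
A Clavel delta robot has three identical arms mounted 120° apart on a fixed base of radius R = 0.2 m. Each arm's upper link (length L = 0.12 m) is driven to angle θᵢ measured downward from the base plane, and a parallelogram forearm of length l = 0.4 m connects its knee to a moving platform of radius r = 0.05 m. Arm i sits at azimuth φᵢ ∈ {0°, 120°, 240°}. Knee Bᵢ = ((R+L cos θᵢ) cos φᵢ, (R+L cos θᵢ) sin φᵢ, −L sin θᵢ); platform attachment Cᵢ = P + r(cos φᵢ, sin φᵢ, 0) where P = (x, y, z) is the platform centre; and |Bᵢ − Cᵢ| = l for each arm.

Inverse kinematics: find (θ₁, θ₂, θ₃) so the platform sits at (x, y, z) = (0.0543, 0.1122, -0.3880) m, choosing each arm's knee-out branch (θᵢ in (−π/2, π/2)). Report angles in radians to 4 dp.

φ1=0.0° → target in arm frame (0.0543, 0.1122)
  A cos θ + B sin θ = C:  0.0957·cos θ + -0.3880·sin θ = -0.1112
  γ=atan2(-0.3880,0.0957)=-1.3290;  ψ=arccos(-0.2783)=1.8528;  θ1=γ+ψ≈0.5238
rotate P by −φ2: (0.0700, -0.1031, -0.3880)
  A=0.0800, B=-0.3880, C=(l²−L²−A²−y'²−z²)/(2L)=-0.0916
  γ=atan2(-0.3880,0.0800)=-1.3675;  ψ=arccos(-0.2311)=1.8040;  θ2=γ+ψ≈0.4365
φ3=240.0° → target in arm frame (-0.1243, -0.0091)
  e−x'=0.2743;  (l²−L²−(e−x')²−y'²−z²)/2L = -0.3345
  γ=atan2(-0.3880,0.2743)=-0.9554;  ψ=arccos(-0.7039)=2.3517;  θ3=γ+ψ≈1.3963

θ₁ = 0.5238, θ₂ = 0.4365, θ₃ = 1.3963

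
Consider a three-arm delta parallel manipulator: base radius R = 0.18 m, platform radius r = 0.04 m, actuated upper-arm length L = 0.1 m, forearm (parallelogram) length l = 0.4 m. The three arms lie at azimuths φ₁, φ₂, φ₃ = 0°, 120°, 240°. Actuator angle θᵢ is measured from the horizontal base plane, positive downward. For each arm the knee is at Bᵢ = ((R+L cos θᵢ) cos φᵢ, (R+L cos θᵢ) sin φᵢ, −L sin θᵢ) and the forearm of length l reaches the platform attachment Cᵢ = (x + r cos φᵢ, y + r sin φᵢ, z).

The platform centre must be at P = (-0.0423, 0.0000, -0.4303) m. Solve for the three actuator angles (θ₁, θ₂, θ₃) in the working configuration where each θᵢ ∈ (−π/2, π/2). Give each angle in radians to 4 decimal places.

φ1=0.0° → target in arm frame (-0.0423, 0.0000)
  A cos θ + B sin θ = C:  0.1823·cos θ + -0.4303·sin θ = -0.3420
  √(A²+B²)=0.4673;  θ1 = -1.1701+2.3917 ≈ 1.2216
φ2=120.0° → target in arm frame (0.0211, 0.0366)
  e−x'=0.1188;  (l²−L²−(e−x')²−y'²−z²)/2L = -0.2531
  √(A²+B²)=0.4464;  θ2 = -1.3013+2.1737 ≈ 0.8724
arm 3 (φ=240.0°): x'=0.0212, y'=-0.0366
  A cos θ + B sin θ = C:  0.1188·cos θ + -0.4303·sin θ = -0.2531
  √(A²+B²)=0.4464;  θ3 = -1.3013+2.1737 ≈ 0.8724

θ₁ = 1.2216, θ₂ = 0.8724, θ₃ = 0.8724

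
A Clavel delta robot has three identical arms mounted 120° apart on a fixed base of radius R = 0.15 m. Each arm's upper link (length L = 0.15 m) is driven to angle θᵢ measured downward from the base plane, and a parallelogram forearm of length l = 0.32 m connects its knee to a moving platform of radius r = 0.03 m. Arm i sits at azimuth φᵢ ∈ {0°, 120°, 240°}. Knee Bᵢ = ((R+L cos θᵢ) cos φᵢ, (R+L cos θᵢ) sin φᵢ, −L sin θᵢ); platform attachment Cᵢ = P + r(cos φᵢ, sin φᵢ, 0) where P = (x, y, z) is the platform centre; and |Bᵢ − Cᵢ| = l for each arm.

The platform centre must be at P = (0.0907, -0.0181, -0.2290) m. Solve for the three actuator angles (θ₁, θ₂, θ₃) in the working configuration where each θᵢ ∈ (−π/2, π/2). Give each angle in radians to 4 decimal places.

θ₁ = -0.2618, θ₂ = 0.7850, θ₃ = 0.6108

φ1=0.0° → target in arm frame (0.0907, -0.0181)
  e−x'=0.0293;  (l²−L²−(e−x')²−y'²−z²)/2L = 0.0876
  γ=atan2(-0.2290,0.0293)=-1.4435;  ψ=arccos(0.3793)=1.1817;  θ1=γ+ψ≈-0.2618
φ2=120.0° → target in arm frame (-0.0610, -0.0695)
  A=0.1810, B=-0.2290, C=(l²−L²−A²−y'²−z²)/(2L)=-0.0338
  θ2 = atan2(B,A) + arccos(C/0.2919) = 0.7850
rotate P by −φ3: (-0.0297, 0.0876, -0.2290)
  e−x'=0.1497;  (l²−L²−(e−x')²−y'²−z²)/2L = -0.0087
  γ=atan2(-0.2290,0.1497)=-0.9919;  ψ=arccos(-0.0319)=1.6027;  θ3=γ+ψ≈0.6108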